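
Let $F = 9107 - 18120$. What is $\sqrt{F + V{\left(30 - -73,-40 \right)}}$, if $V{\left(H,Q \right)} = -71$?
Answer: $2 i \sqrt{2271} \approx 95.31 i$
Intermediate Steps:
$F = -9013$ ($F = 9107 - 18120 = -9013$)
$\sqrt{F + V{\left(30 - -73,-40 \right)}} = \sqrt{-9013 - 71} = \sqrt{-9084} = 2 i \sqrt{2271}$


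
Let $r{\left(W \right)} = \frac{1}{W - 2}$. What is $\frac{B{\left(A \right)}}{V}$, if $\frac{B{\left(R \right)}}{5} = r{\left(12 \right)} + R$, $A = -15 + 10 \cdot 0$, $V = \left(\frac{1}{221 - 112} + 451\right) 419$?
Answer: $- \frac{16241}{41196080} \approx -0.00039424$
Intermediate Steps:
$V = \frac{20598040}{109}$ ($V = \left(\frac{1}{109} + 451\right) 419 = \frac{49160}{109} \cdot 419 = \frac{20598040}{109} \approx 1.8897 \cdot 10^{5}$)
$r{\left(W \right)} = \frac{1}{-2 + W}$
$A = -15$ ($A = -15 + 0 = -15$)
$B{\left(R \right)} = \frac{1}{2} + 5 R$ ($B{\left(R \right)} = 5 \left(\frac{1}{-2 + 12} + R\right) = 5 \left(\frac{1}{10} + R\right) = \frac{1}{2} + 5 R$)
$\frac{B{\left(A \right)}}{V} = \frac{\frac{1}{2} + 5 \left(-15\right)}{\frac{20598040}{109}} = \left(\frac{1}{2} - 75\right) \frac{109}{20598040} = \left(- \frac{149}{2}\right) \frac{109}{20598040} = - \frac{16241}{41196080}$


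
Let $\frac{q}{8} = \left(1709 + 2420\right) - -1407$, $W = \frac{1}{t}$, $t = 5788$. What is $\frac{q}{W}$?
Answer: $256338944$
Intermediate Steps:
$W = \frac{1}{5788} \approx 0.00017277$
$q = 44288$ ($q = 8 \left(\left(1709 + 2420\right) - -1407\right) = 8 \left(4129 + 1407\right) = 8 \cdot 5536 = 44288$)
$\frac{q}{W} = 44288 \frac{1}{\frac{1}{5788}} = 44288 \cdot 5788 = 256338944$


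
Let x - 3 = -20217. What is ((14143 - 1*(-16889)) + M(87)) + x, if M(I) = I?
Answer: 10905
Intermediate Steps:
x = -20214 (x = 3 - 20217 = -20214)
((14143 - 1*(-16889)) + M(87)) + x = ((14143 - 1*(-16889)) + 87) - 20214 = ((14143 + 16889) + 87) - 20214 = (31032 + 87) - 20214 = 31119 - 20214 = 10905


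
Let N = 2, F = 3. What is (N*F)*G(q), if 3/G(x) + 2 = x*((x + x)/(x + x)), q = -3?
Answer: -18/5 ≈ -3.6000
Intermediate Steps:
G(x) = 3/(-2 + x) (G(x) = 3/(-2 + x*((x + x)/(x + x))) = 3/(-2 + x*((2*x)/((2*x)))) = 3/(-2 + x*((2*x)*(1/(2*x)))) = 3/(-2 + x*1) = 3/(-2 + x))
(N*F)*G(q) = (2*3)*(3/(-2 - 3)) = 6*(3/(-5)) = 6*(3*(-⅕)) = 6*(-⅗) = -18/5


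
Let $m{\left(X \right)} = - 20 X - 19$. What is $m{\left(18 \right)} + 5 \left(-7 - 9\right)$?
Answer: $-459$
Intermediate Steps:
$m{\left(X \right)} = -19 - 20 X$
$m{\left(18 \right)} + 5 \left(-7 - 9\right) = \left(-19 - 360\right) + 5 \left(-7 - 9\right) = \left(-19 - 360\right) + 5 \left(-16\right) = -379 - 80 = -459$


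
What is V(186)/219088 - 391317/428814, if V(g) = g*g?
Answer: -2954067073/3914500068 ≈ -0.75465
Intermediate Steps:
V(g) = g**2
V(186)/219088 - 391317/428814 = 186**2/219088 - 391317/428814 = 34596*(1/219088) - 391317*1/428814 = 8649/54772 - 130439/142938 = -2954067073/3914500068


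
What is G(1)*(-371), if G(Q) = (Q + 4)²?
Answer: -9275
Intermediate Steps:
G(Q) = (4 + Q)²
G(1)*(-371) = (4 + 1)²*(-371) = 5²*(-371) = 25*(-371) = -9275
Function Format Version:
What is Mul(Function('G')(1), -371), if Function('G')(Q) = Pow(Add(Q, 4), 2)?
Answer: -9275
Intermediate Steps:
Function('G')(Q) = Pow(Add(4, Q), 2)
Mul(Function('G')(1), -371) = Mul(Pow(Add(4, 1), 2), -371) = Mul(Pow(5, 2), -371) = Mul(25, -371) = -9275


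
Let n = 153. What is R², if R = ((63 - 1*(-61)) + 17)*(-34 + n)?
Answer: 281534841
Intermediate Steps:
R = 16779 (R = ((63 - 1*(-61)) + 17)*(-34 + 153) = ((63 + 61) + 17)*119 = (124 + 17)*119 = 141*119 = 16779)
R² = 16779² = 281534841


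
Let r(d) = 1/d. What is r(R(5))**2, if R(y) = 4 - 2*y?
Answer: 1/36 ≈ 0.027778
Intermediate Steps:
r(R(5))**2 = (1/(4 - 2*5))**2 = (1/(4 - 10))**2 = (1/(-6))**2 = (-1/6)**2 = 1/36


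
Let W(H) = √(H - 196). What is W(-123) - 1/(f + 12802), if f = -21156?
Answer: 1/8354 + I*√319 ≈ 0.0001197 + 17.861*I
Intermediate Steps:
W(H) = √(-196 + H)
W(-123) - 1/(f + 12802) = √(-196 - 123) - 1/(-21156 + 12802) = √(-319) - 1/(-8354) = I*√319 - 1*(-1/8354) = I*√319 + 1/8354 = 1/8354 + I*√319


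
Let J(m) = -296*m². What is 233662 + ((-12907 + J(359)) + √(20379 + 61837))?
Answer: -37928021 + 2*√20554 ≈ -3.7928e+7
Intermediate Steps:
233662 + ((-12907 + J(359)) + √(20379 + 61837)) = 233662 + ((-12907 - 296*359²) + √(20379 + 61837)) = 233662 + ((-12907 - 296*128881) + √82216) = 233662 + ((-12907 - 38148776) + 2*√20554) = 233662 + (-38161683 + 2*√20554) = -37928021 + 2*√20554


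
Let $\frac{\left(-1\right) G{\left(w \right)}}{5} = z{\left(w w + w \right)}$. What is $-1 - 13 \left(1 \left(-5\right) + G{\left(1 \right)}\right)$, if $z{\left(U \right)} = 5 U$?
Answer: $714$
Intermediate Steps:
$G{\left(w \right)} = - 25 w - 25 w^{2}$ ($G{\left(w \right)} = - 5 \cdot 5 \left(w w + w\right) = - 5 \cdot 5 \left(w^{2} + w\right) = - 5 \cdot 5 \left(w + w^{2}\right) = - 5 \left(5 w + 5 w^{2}\right) = - 25 w - 25 w^{2}$)
$-1 - 13 \left(1 \left(-5\right) + G{\left(1 \right)}\right) = -1 - 13 \left(1 \left(-5\right) - 25 \left(1 + 1\right)\right) = -1 - 13 \left(-5 - 25 \cdot 2\right) = -1 - 13 \left(-5 - 50\right) = -1 - -715 = -1 + 715 = 714$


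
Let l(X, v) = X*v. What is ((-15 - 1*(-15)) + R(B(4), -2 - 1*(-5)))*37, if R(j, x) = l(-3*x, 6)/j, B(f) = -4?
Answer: 999/2 ≈ 499.50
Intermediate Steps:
R(j, x) = -18*x/j (R(j, x) = (-3*x*6)/j = (-18*x)/j = -18*x/j)
((-15 - 1*(-15)) + R(B(4), -2 - 1*(-5)))*37 = ((-15 - 1*(-15)) - 18*(-2 - 1*(-5))/(-4))*37 = ((-15 + 15) - 18*(-2 + 5)*(-1/4))*37 = (0 - 18*3*(-1/4))*37 = (0 + 27/2)*37 = (27/2)*37 = 999/2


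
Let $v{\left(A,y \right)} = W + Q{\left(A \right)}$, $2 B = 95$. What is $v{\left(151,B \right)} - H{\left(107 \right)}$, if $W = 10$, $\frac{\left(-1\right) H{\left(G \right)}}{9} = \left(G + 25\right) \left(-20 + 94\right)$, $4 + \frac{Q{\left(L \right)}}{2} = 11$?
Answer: $87936$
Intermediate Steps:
$B = \frac{95}{2}$ ($B = \frac{1}{2} \cdot 95 = \frac{95}{2} \approx 47.5$)
$Q{\left(L \right)} = 14$ ($Q{\left(L \right)} = -8 + 2 \cdot 11 = -8 + 22 = 14$)
$H{\left(G \right)} = -16650 - 666 G$ ($H{\left(G \right)} = - 9 \left(G + 25\right) \left(-20 + 94\right) = - 9 \left(25 + G\right) 74 = - 9 \left(1850 + 74 G\right) = -16650 - 666 G$)
$v{\left(A,y \right)} = 24$ ($v{\left(A,y \right)} = 10 + 14 = 24$)
$v{\left(151,B \right)} - H{\left(107 \right)} = 24 - \left(-16650 - 71262\right) = 24 - -87912 = 24 + 87912 = 87936$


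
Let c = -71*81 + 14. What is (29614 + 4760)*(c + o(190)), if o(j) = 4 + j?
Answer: -190535082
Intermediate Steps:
c = -5737 (c = -5751 + 14 = -5737)
(29614 + 4760)*(c + o(190)) = (29614 + 4760)*(-5737 + (4 + 190)) = 34374*(-5737 + 194) = 34374*(-5543) = -190535082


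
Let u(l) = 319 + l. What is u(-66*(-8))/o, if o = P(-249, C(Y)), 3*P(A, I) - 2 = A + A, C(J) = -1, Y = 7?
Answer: -2541/496 ≈ -5.1230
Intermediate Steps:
P(A, I) = ⅔ + 2*A/3 (P(A, I) = ⅔ + (A + A)/3 = ⅔ + (2*A)/3 = ⅔ + 2*A/3)
o = -496/3 (o = ⅔ + (⅔)*(-249) = ⅔ - 166 = -496/3 ≈ -165.33)
u(-66*(-8))/o = (319 - 66*(-8))/(-496/3) = (319 + 528)*(-3/496) = 847*(-3/496) = -2541/496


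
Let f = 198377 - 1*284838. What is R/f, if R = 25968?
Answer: -25968/86461 ≈ -0.30034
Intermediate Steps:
f = -86461 (f = 198377 - 284838 = -86461)
R/f = 25968/(-86461) = 25968*(-1/86461) = -25968/86461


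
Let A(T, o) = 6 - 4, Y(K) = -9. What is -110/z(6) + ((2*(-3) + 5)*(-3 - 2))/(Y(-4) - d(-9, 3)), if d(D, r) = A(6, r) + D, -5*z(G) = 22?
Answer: 45/2 ≈ 22.500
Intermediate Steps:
A(T, o) = 2
z(G) = -22/5 (z(G) = -1/5*22 = -22/5)
d(D, r) = 2 + D
-110/z(6) + ((2*(-3) + 5)*(-3 - 2))/(Y(-4) - d(-9, 3)) = -110/(-22/5) + ((2*(-3) + 5)*(-3 - 2))/(-9 - (2 - 9)) = -110*(-5/22) + ((-6 + 5)*(-5))/(-9 - 1*(-7)) = 25 + (-1*(-5))/(-9 + 7) = 25 + 5/(-2) = 25 + 5*(-1/2) = 25 - 5/2 = 45/2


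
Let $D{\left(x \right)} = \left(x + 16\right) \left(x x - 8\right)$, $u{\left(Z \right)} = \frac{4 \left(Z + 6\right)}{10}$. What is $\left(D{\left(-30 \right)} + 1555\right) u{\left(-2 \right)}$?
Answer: $- \frac{87464}{5} \approx -17493.0$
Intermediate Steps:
$u{\left(Z \right)} = \frac{12}{5} + \frac{2 Z}{5}$ ($u{\left(Z \right)} = 4 \left(6 + Z\right) \frac{1}{10} = \left(24 + 4 Z\right) \frac{1}{10} = \frac{12}{5} + \frac{2 Z}{5}$)
$D{\left(x \right)} = \left(-8 + x^{2}\right) \left(16 + x\right)$ ($D{\left(x \right)} = \left(16 + x\right) \left(x^{2} - 8\right) = \left(16 + x\right) \left(-8 + x^{2}\right) = \left(-8 + x^{2}\right) \left(16 + x\right)$)
$\left(D{\left(-30 \right)} + 1555\right) u{\left(-2 \right)} = \left(\left(-128 + \left(-30\right)^{3} - -240 + 16 \left(-30\right)^{2}\right) + 1555\right) \left(\frac{12}{5} + \frac{2}{5} \left(-2\right)\right) = \left(\left(-128 - 27000 + 240 + 16 \cdot 900\right) + 1555\right) \left(\frac{12}{5} - \frac{4}{5}\right) = \left(\left(-128 - 27000 + 240 + 14400\right) + 1555\right) \frac{8}{5} = \left(-12488 + 1555\right) \frac{8}{5} = \left(-10933\right) \frac{8}{5} = - \frac{87464}{5}$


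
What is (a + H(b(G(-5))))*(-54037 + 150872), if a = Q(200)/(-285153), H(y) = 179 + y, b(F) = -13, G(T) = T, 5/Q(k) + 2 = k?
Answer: 907577206051165/56460294 ≈ 1.6075e+7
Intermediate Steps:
Q(k) = 5/(-2 + k)
a = -5/56460294 (a = (5/(-2 + 200))/(-285153) = (5/198)*(-1/285153) = -5/56460294 ≈ -8.8558e-8)
(a + H(b(G(-5))))*(-54037 + 150872) = (-5/56460294 + (179 - 13))*(-54037 + 150872) = (-5/56460294 + 166)*96835 = (9372408799/56460294)*96835 = 907577206051165/56460294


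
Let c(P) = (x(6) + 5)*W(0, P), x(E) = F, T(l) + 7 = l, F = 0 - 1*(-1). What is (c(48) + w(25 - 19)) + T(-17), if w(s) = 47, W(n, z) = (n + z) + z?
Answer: 599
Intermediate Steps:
F = 1 (F = 0 + 1 = 1)
W(n, z) = n + 2*z
T(l) = -7 + l
x(E) = 1
c(P) = 12*P (c(P) = (1 + 5)*(0 + 2*P) = 6*(2*P) = 12*P)
(c(48) + w(25 - 19)) + T(-17) = (12*48 + 47) + (-7 - 17) = (576 + 47) - 24 = 623 - 24 = 599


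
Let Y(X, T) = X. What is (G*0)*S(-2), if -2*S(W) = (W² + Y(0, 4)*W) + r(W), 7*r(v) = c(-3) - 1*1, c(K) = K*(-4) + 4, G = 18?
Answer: 0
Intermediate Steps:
c(K) = 4 - 4*K (c(K) = -4*K + 4 = 4 - 4*K)
r(v) = 15/7 (r(v) = ((4 - 4*(-3)) - 1*1)/7 = ((4 + 12) - 1)/7 = (16 - 1)/7 = (⅐)*15 = 15/7)
S(W) = -15/14 - W²/2 (S(W) = -((W² + 0*W) + 15/7)/2 = -((W² + 0) + 15/7)/2 = -(W² + 15/7)/2 = -(15/7 + W²)/2 = -15/14 - W²/2)
(G*0)*S(-2) = (18*0)*(-15/14 - ½*(-2)²) = 0*(-15/14 - ½*4) = 0*(-15/14 - 2) = 0*(-43/14) = 0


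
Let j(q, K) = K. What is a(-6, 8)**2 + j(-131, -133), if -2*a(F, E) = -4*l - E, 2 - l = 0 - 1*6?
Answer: 267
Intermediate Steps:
l = 8 (l = 2 - (0 - 1*6) = 2 - (0 - 6) = 2 - 1*(-6) = 2 + 6 = 8)
a(F, E) = 16 + E/2 (a(F, E) = -(-4*8 - E)/2 = -(-32 - E)/2 = 16 + E/2)
a(-6, 8)**2 + j(-131, -133) = (16 + (1/2)*8)**2 - 133 = (16 + 4)**2 - 133 = 20**2 - 133 = 400 - 133 = 267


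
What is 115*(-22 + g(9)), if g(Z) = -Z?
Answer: -3565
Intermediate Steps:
115*(-22 + g(9)) = 115*(-22 - 1*9) = 115*(-22 - 9) = 115*(-31) = -3565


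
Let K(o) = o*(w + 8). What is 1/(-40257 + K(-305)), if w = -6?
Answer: -1/40867 ≈ -2.4470e-5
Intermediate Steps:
K(o) = 2*o (K(o) = o*(-6 + 8) = o*2 = 2*o)
1/(-40257 + K(-305)) = 1/(-40257 + 2*(-305)) = 1/(-40257 - 610) = 1/(-40867) = -1/40867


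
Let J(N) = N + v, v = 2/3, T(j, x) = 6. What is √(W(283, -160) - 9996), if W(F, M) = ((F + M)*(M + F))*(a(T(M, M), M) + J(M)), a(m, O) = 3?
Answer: 9*I*√29323 ≈ 1541.2*I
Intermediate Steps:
v = ⅔ (v = 2*(⅓) = ⅔ ≈ 0.66667)
J(N) = ⅔ + N (J(N) = N + ⅔ = ⅔ + N)
W(F, M) = (F + M)²*(11/3 + M) (W(F, M) = ((F + M)*(M + F))*(3 + (⅔ + M)) = ((F + M)*(F + M))*(11/3 + M) = (F + M)²*(11/3 + M))
√(W(283, -160) - 9996) = √((283 - 160)²*(11/3 - 160) - 9996) = √(123²*(-469/3) - 9996) = √(15129*(-469/3) - 9996) = √(-2365167 - 9996) = √(-2375163) = 9*I*√29323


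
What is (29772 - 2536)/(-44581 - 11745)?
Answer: -13618/28163 ≈ -0.48354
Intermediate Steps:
(29772 - 2536)/(-44581 - 11745) = 27236/(-56326) = 27236*(-1/56326) = -13618/28163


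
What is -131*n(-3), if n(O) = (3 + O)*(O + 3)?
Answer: 0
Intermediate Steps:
n(O) = (3 + O)² (n(O) = (3 + O)*(3 + O) = (3 + O)²)
-131*n(-3) = -131*(3 - 3)² = -131*0² = -131*0 = 0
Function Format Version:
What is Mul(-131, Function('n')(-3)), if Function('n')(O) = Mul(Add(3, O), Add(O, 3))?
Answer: 0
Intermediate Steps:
Function('n')(O) = Pow(Add(3, O), 2) (Function('n')(O) = Mul(Add(3, O), Add(3, O)) = Pow(Add(3, O), 2))
Mul(-131, Function('n')(-3)) = Mul(-131, Pow(Add(3, -3), 2)) = Mul(-131, Pow(0, 2)) = Mul(-131, 0) = 0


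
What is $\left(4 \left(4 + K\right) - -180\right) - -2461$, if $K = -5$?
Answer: $2637$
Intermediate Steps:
$\left(4 \left(4 + K\right) - -180\right) - -2461 = \left(4 \left(4 - 5\right) - -180\right) - -2461 = \left(4 \left(-1\right) + 180\right) + 2461 = \left(-4 + 180\right) + 2461 = 176 + 2461 = 2637$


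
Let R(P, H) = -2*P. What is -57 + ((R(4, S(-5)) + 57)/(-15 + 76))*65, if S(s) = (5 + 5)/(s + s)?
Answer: -292/61 ≈ -4.7869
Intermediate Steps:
S(s) = 5/s (S(s) = 10/((2*s)) = 10*(1/(2*s)) = 5/s)
-57 + ((R(4, S(-5)) + 57)/(-15 + 76))*65 = -57 + ((-2*4 + 57)/(-15 + 76))*65 = -57 + ((-8 + 57)/61)*65 = -57 + (49*(1/61))*65 = -57 + (49/61)*65 = -57 + 3185/61 = -292/61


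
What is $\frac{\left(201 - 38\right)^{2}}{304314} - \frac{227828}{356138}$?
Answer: $- \frac{29934509735}{54188889666} \approx -0.55241$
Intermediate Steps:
$\frac{\left(201 - 38\right)^{2}}{304314} - \frac{227828}{356138} = 163^{2} \cdot \frac{1}{304314} - \frac{113914}{178069} = 26569 \cdot \frac{1}{304314} - \frac{113914}{178069} = \frac{26569}{304314} - \frac{113914}{178069} = - \frac{29934509735}{54188889666}$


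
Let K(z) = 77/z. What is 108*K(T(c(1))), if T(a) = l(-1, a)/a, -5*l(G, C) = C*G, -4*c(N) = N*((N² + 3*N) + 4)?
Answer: 41580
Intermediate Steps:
c(N) = -N*(4 + N² + 3*N)/4 (c(N) = -N*((N² + 3*N) + 4)/4 = -N*(4 + N² + 3*N)/4)
l(G, C) = -C*G/5
T(a) = ⅕ (T(a) = (-⅕*a*(-1))/a = (a/5)/a = ⅕)
108*K(T(c(1))) = 108*(77/(⅕)) = 108*(77*5) = 108*385 = 41580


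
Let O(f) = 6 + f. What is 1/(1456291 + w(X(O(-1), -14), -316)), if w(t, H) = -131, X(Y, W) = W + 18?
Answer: 1/1456160 ≈ 6.8674e-7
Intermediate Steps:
X(Y, W) = 18 + W
1/(1456291 + w(X(O(-1), -14), -316)) = 1/(1456291 - 131) = 1/1456160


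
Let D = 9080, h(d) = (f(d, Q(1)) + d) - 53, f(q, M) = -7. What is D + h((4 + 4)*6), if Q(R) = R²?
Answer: 9068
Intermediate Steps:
h(d) = -60 + d (h(d) = (-7 + d) - 53 = -60 + d)
D + h((4 + 4)*6) = 9080 + (-60 + (4 + 4)*6) = 9080 + (-60 + 8*6) = 9080 + (-60 + 48) = 9080 - 12 = 9068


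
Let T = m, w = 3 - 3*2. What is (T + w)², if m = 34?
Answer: 961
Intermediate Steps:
w = -3 (w = 3 - 6 = -3)
T = 34
(T + w)² = (34 - 3)² = 31² = 961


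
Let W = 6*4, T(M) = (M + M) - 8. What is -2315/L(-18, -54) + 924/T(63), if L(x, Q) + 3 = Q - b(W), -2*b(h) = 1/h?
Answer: 1563930/32273 ≈ 48.459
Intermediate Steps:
T(M) = -8 + 2*M (T(M) = 2*M - 8 = -8 + 2*M)
W = 24
b(h) = -1/(2*h)
L(x, Q) = -143/48 + Q (L(x, Q) = -3 + (Q - (-1)/(2*24)) = -3 + (Q - 1*(-1/48)) = -3 + (Q + 1/48) = -3 + (1/48 + Q) = -143/48 + Q)
-2315/L(-18, -54) + 924/T(63) = -2315/(-143/48 - 54) + 924/(-8 + 2*63) = -2315/(-2735/48) + 924/(-8 + 126) = -2315*(-48/2735) + 924/118 = 22224/547 + 924*(1/118) = 22224/547 + 462/59 = 1563930/32273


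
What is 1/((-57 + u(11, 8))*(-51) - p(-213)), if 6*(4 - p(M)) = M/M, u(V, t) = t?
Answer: 6/14971 ≈ 0.00040077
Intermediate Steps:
p(M) = 23/6 (p(M) = 4 - M/(6*M) = 4 - ⅙*1 = 4 - ⅙ = 23/6)
1/((-57 + u(11, 8))*(-51) - p(-213)) = 1/((-57 + 8)*(-51) - 1*23/6) = 1/(-49*(-51) - 23/6) = 1/(2499 - 23/6) = 1/(14971/6) = 6/14971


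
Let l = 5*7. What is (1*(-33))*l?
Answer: -1155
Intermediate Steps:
l = 35
(1*(-33))*l = (1*(-33))*35 = -33*35 = -1155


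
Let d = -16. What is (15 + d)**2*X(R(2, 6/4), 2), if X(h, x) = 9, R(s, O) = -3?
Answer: 9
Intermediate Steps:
(15 + d)**2*X(R(2, 6/4), 2) = (15 - 16)**2*9 = (-1)**2*9 = 1*9 = 9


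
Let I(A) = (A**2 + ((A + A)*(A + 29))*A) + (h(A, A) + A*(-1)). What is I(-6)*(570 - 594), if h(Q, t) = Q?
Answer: -40608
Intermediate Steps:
I(A) = A**2 + 2*A**2*(29 + A) (I(A) = (A**2 + ((A + A)*(A + 29))*A) + (A + A*(-1)) = (A**2 + ((2*A)*(29 + A))*A) + (A - A) = (A**2 + (2*A*(29 + A))*A) + 0 = (A**2 + 2*A**2*(29 + A)) + 0 = A**2 + 2*A**2*(29 + A))
I(-6)*(570 - 594) = ((-6)**2*(59 + 2*(-6)))*(570 - 594) = (36*(59 - 12))*(-24) = (36*47)*(-24) = 1692*(-24) = -40608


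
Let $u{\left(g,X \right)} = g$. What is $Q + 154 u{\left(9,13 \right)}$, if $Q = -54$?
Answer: $1332$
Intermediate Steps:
$Q + 154 u{\left(9,13 \right)} = -54 + 154 \cdot 9 = -54 + 1386 = 1332$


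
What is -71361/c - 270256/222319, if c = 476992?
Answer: -7619729269/5581283392 ≈ -1.3652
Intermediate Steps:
-71361/c - 270256/222319 = -71361/476992 - 270256/222319 = -71361*1/476992 - 270256*1/222319 = -71361/476992 - 14224/11701 = -7619729269/5581283392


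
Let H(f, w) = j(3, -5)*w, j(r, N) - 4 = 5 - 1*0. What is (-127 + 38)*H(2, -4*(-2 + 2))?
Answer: 0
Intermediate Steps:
j(r, N) = 9 (j(r, N) = 4 + (5 - 1*0) = 4 + (5 + 0) = 4 + 5 = 9)
H(f, w) = 9*w
(-127 + 38)*H(2, -4*(-2 + 2)) = (-127 + 38)*(9*(-4*(-2 + 2))) = -801*(-4*0) = -801*0 = -89*0 = 0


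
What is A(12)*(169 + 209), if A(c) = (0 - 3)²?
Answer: 3402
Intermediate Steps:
A(c) = 9 (A(c) = (-3)² = 9)
A(12)*(169 + 209) = 9*(169 + 209) = 9*378 = 3402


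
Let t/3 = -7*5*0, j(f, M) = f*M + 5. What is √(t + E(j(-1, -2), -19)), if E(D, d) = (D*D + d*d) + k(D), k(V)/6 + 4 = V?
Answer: 2*√107 ≈ 20.688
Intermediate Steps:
k(V) = -24 + 6*V
j(f, M) = 5 + M*f (j(f, M) = M*f + 5 = 5 + M*f)
E(D, d) = -24 + D² + d² + 6*D (E(D, d) = (D*D + d*d) + (-24 + 6*D) = (D² + d²) + (-24 + 6*D) = -24 + D² + d² + 6*D)
t = 0 (t = 3*(-7*5*0) = 3*(-35*0) = 3*0 = 0)
√(t + E(j(-1, -2), -19)) = √(0 + (-24 + (5 - 2*(-1))² + (-19)² + 6*(5 - 2*(-1)))) = √(0 + (-24 + (5 + 2)² + 361 + 6*(5 + 2))) = √(0 + (-24 + 7² + 361 + 6*7)) = √(0 + (-24 + 49 + 361 + 42)) = √(0 + 428) = √428 = 2*√107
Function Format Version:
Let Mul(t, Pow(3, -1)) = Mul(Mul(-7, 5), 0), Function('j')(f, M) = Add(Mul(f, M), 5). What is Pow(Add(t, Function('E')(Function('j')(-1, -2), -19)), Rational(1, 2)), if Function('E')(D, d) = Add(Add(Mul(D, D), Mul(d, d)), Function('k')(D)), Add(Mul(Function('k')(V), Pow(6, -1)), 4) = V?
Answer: Mul(2, Pow(107, Rational(1, 2))) ≈ 20.688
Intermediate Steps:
Function('k')(V) = Add(-24, Mul(6, V))
Function('j')(f, M) = Add(5, Mul(M, f)) (Function('j')(f, M) = Add(Mul(M, f), 5) = Add(5, Mul(M, f)))
Function('E')(D, d) = Add(-24, Pow(D, 2), Pow(d, 2), Mul(6, D)) (Function('E')(D, d) = Add(Add(Mul(D, D), Mul(d, d)), Add(-24, Mul(6, D))) = Add(Add(Pow(D, 2), Pow(d, 2)), Add(-24, Mul(6, D))) = Add(-24, Pow(D, 2), Pow(d, 2), Mul(6, D)))
t = 0 (t = Mul(3, Mul(Mul(-7, 5), 0)) = Mul(3, Mul(-35, 0)) = Mul(3, 0) = 0)
Pow(Add(t, Function('E')(Function('j')(-1, -2), -19)), Rational(1, 2)) = Pow(Add(0, Add(-24, Pow(Add(5, Mul(-2, -1)), 2), Pow(-19, 2), Mul(6, Add(5, Mul(-2, -1))))), Rational(1, 2)) = Pow(Add(0, Add(-24, Pow(Add(5, 2), 2), 361, Mul(6, Add(5, 2)))), Rational(1, 2)) = Pow(Add(0, Add(-24, Pow(7, 2), 361, Mul(6, 7))), Rational(1, 2)) = Pow(Add(0, Add(-24, 49, 361, 42)), Rational(1, 2)) = Pow(Add(0, 428), Rational(1, 2)) = Pow(428, Rational(1, 2)) = Mul(2, Pow(107, Rational(1, 2)))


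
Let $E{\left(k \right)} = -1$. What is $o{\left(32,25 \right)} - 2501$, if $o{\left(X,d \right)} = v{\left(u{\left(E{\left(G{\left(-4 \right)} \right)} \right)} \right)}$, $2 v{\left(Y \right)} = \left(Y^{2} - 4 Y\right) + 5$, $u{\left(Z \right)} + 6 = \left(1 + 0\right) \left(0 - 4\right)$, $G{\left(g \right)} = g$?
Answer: $- \frac{4857}{2} \approx -2428.5$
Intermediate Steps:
$u{\left(Z \right)} = -10$ ($u{\left(Z \right)} = -6 + \left(1 + 0\right) \left(0 - 4\right) = -6 + 1 \left(-4\right) = -6 - 4 = -10$)
$v{\left(Y \right)} = \frac{5}{2} + \frac{Y^{2}}{2} - 2 Y$ ($v{\left(Y \right)} = \frac{\left(Y^{2} - 4 Y\right) + 5}{2} = \frac{5 + Y^{2} - 4 Y}{2} = \frac{5}{2} + \frac{Y^{2}}{2} - 2 Y$)
$o{\left(X,d \right)} = \frac{145}{2}$ ($o{\left(X,d \right)} = \frac{5}{2} + \frac{\left(-10\right)^{2}}{2} - -20 = \frac{5}{2} + \frac{1}{2} \cdot 100 + 20 = \frac{5}{2} + 50 + 20 = \frac{145}{2}$)
$o{\left(32,25 \right)} - 2501 = \frac{145}{2} - 2501 = - \frac{4857}{2}$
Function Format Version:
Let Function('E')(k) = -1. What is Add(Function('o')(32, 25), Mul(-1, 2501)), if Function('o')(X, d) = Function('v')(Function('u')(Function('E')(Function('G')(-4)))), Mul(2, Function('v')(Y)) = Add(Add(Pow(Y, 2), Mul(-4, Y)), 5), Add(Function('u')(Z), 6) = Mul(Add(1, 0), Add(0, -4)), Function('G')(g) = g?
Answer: Rational(-4857, 2) ≈ -2428.5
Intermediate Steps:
Function('u')(Z) = -10 (Function('u')(Z) = Add(-6, Mul(Add(1, 0), Add(0, -4))) = Add(-6, Mul(1, -4)) = Add(-6, -4) = -10)
Function('v')(Y) = Add(Rational(5, 2), Mul(Rational(1, 2), Pow(Y, 2)), Mul(-2, Y)) (Function('v')(Y) = Mul(Rational(1, 2), Add(Add(Pow(Y, 2), Mul(-4, Y)), 5)) = Mul(Rational(1, 2), Add(5, Pow(Y, 2), Mul(-4, Y))) = Add(Rational(5, 2), Mul(Rational(1, 2), Pow(Y, 2)), Mul(-2, Y)))
Function('o')(X, d) = Rational(145, 2) (Function('o')(X, d) = Add(Rational(5, 2), Mul(Rational(1, 2), Pow(-10, 2)), Mul(-2, -10)) = Add(Rational(5, 2), Mul(Rational(1, 2), 100), 20) = Add(Rational(5, 2), 50, 20) = Rational(145, 2))
Add(Function('o')(32, 25), Mul(-1, 2501)) = Add(Rational(145, 2), Mul(-1, 2501)) = Add(Rational(145, 2), -2501) = Rational(-4857, 2)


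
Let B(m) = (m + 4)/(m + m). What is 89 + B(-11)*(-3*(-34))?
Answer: 1336/11 ≈ 121.45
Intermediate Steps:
B(m) = (4 + m)/(2*m) (B(m) = (4 + m)/((2*m)) = (4 + m)*(1/(2*m)) = (4 + m)/(2*m))
89 + B(-11)*(-3*(-34)) = 89 + ((½)*(4 - 11)/(-11))*(-3*(-34)) = 89 + ((½)*(-1/11)*(-7))*102 = 89 + (7/22)*102 = 89 + 357/11 = 1336/11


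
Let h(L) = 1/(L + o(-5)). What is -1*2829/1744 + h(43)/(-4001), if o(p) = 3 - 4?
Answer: -237696281/146532624 ≈ -1.6221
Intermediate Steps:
o(p) = -1
h(L) = 1/(-1 + L) (h(L) = 1/(L - 1) = 1/(-1 + L))
-1*2829/1744 + h(43)/(-4001) = -1*2829/1744 + 1/((-1 + 43)*(-4001)) = -2829*1/1744 - 1/4001/42 = -2829/1744 + (1/42)*(-1/4001) = -2829/1744 - 1/168042 = -237696281/146532624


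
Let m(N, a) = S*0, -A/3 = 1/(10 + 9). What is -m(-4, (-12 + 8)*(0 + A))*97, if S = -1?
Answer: 0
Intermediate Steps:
A = -3/19 (A = -3/(10 + 9) = -3/19 ≈ -0.15789)
m(N, a) = 0 (m(N, a) = -1*0 = 0)
-m(-4, (-12 + 8)*(0 + A))*97 = -1*0*97 = 0*97 = 0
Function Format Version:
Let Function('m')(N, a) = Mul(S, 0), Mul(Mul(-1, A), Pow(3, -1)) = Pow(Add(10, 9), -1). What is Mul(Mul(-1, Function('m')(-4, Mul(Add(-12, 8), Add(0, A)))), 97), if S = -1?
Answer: 0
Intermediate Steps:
A = Rational(-3, 19) (A = Mul(-3, Pow(Add(10, 9), -1)) = Mul(-3, Pow(19, -1)) = Mul(-3, Rational(1, 19)) = Rational(-3, 19) ≈ -0.15789)
Function('m')(N, a) = 0 (Function('m')(N, a) = Mul(-1, 0) = 0)
Mul(Mul(-1, Function('m')(-4, Mul(Add(-12, 8), Add(0, A)))), 97) = Mul(Mul(-1, 0), 97) = Mul(0, 97) = 0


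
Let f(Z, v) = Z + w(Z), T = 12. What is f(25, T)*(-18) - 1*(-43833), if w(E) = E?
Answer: 42933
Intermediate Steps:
f(Z, v) = 2*Z (f(Z, v) = Z + Z = 2*Z)
f(25, T)*(-18) - 1*(-43833) = (2*25)*(-18) - 1*(-43833) = 50*(-18) + 43833 = -900 + 43833 = 42933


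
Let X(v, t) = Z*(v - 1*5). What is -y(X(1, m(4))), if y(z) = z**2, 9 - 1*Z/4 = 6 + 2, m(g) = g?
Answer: -256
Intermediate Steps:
Z = 4 (Z = 36 - 4*(6 + 2) = 36 - 4*8 = 36 - 32 = 4)
X(v, t) = -20 + 4*v (X(v, t) = 4*(v - 1*5) = 4*(v - 5) = 4*(-5 + v) = -20 + 4*v)
-y(X(1, m(4))) = -(-20 + 4*1)**2 = -(-20 + 4)**2 = -1*(-16)**2 = -1*256 = -256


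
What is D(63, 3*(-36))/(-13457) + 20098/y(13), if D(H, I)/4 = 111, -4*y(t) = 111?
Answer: -1081884428/1493727 ≈ -724.29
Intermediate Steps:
y(t) = -111/4 (y(t) = -¼*111 = -111/4)
D(H, I) = 444 (D(H, I) = 4*111 = 444)
D(63, 3*(-36))/(-13457) + 20098/y(13) = 444/(-13457) + 20098/(-111/4) = 444*(-1/13457) + 20098*(-4/111) = -444/13457 - 80392/111 = -1081884428/1493727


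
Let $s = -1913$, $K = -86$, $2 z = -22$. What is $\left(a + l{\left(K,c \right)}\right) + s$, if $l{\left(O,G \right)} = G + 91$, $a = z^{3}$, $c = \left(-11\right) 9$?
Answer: $-3252$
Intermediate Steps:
$z = -11$ ($z = \frac{1}{2} \left(-22\right) = -11$)
$c = -99$
$a = -1331$ ($a = \left(-11\right)^{3} = -1331$)
$l{\left(O,G \right)} = 91 + G$
$\left(a + l{\left(K,c \right)}\right) + s = \left(-1331 + \left(91 - 99\right)\right) - 1913 = \left(-1331 - 8\right) - 1913 = -1339 - 1913 = -3252$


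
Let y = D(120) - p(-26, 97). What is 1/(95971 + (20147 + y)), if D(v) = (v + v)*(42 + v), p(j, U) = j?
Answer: 1/155024 ≈ 6.4506e-6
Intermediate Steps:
D(v) = 2*v*(42 + v) (D(v) = (2*v)*(42 + v) = 2*v*(42 + v))
y = 38906 (y = 2*120*(42 + 120) - 1*(-26) = 2*120*162 + 26 = 38880 + 26 = 38906)
1/(95971 + (20147 + y)) = 1/(95971 + (20147 + 38906)) = 1/(95971 + 59053) = 1/155024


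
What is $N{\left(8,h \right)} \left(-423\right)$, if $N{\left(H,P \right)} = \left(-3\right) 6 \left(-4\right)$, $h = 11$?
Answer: $-30456$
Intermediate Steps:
$N{\left(H,P \right)} = 72$ ($N{\left(H,P \right)} = \left(-18\right) \left(-4\right) = 72$)
$N{\left(8,h \right)} \left(-423\right) = 72 \left(-423\right) = -30456$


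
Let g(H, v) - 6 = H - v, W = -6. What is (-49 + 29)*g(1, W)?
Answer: -260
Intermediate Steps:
g(H, v) = 6 + H - v (g(H, v) = 6 + (H - v) = 6 + H - v)
(-49 + 29)*g(1, W) = (-49 + 29)*(6 + 1 - 1*(-6)) = -20*(6 + 1 + 6) = -20*13 = -260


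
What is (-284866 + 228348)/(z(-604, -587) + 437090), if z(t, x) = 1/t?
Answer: -34136872/264002359 ≈ -0.12931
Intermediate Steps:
(-284866 + 228348)/(z(-604, -587) + 437090) = (-284866 + 228348)/(1/(-604) + 437090) = -56518/(-1/604 + 437090) = -56518/264002359/604 = -56518*604/264002359 = -34136872/264002359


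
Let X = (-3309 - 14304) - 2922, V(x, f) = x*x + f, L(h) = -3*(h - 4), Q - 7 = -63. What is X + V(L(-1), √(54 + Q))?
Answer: -20310 + I*√2 ≈ -20310.0 + 1.4142*I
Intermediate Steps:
Q = -56 (Q = 7 - 63 = -56)
L(h) = 12 - 3*h (L(h) = -3*(-4 + h) = 12 - 3*h)
V(x, f) = f + x² (V(x, f) = x² + f = f + x²)
X = -20535 (X = -17613 - 2922 = -20535)
X + V(L(-1), √(54 + Q)) = -20535 + (√(54 - 56) + (12 - 3*(-1))²) = -20535 + (√(-2) + (12 + 3)²) = -20535 + (I*√2 + 15²) = -20535 + (I*√2 + 225) = -20535 + (225 + I*√2) = -20310 + I*√2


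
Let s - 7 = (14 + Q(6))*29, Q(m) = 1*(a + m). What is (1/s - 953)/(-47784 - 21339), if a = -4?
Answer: 448862/32556933 ≈ 0.013787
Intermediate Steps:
Q(m) = -4 + m (Q(m) = 1*(-4 + m) = -4 + m)
s = 471 (s = 7 + (14 + (-4 + 6))*29 = 7 + (14 + 2)*29 = 7 + 16*29 = 7 + 464 = 471)
(1/s - 953)/(-47784 - 21339) = (1/471 - 953)/(-47784 - 21339) = (1/471 - 953)/(-69123) = -448862/471*(-1/69123) = 448862/32556933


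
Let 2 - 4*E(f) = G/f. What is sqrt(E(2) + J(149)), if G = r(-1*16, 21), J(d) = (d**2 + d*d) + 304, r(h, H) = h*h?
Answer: sqrt(178698)/2 ≈ 211.36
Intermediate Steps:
r(h, H) = h**2
J(d) = 304 + 2*d**2 (J(d) = (d**2 + d**2) + 304 = 2*d**2 + 304 = 304 + 2*d**2)
G = 256 (G = (-1*16)**2 = (-16)**2 = 256)
E(f) = 1/2 - 64/f
sqrt(E(2) + J(149)) = sqrt((1/2)*(-128 + 2)/2 + (304 + 2*149**2)) = sqrt((1/2)*(1/2)*(-126) + (304 + 2*22201)) = sqrt(-63/2 + (304 + 44402)) = sqrt(-63/2 + 44706) = sqrt(89349/2) = sqrt(178698)/2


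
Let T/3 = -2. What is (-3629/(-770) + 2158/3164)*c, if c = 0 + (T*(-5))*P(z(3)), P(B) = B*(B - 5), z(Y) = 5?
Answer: 0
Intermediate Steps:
T = -6 (T = 3*(-2) = -6)
P(B) = B*(-5 + B)
c = 0 (c = 0 + (-6*(-5))*(5*(-5 + 5)) = 0 + 30*(5*0) = 0 + 30*0 = 0 + 0 = 0)
(-3629/(-770) + 2158/3164)*c = (-3629/(-770) + 2158/3164)*0 = (-3629*(-1/770) + 2158*(1/3164))*0 = (3629/770 + 1079/1582)*0 = (234711/43505)*0 = 0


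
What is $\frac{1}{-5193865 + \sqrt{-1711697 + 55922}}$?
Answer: $- \frac{1038773}{5395247058800} - \frac{3 i \sqrt{7359}}{5395247058800} \approx -1.9253 \cdot 10^{-7} - 4.77 \cdot 10^{-11} i$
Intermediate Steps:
$\frac{1}{-5193865 + \sqrt{-1711697 + 55922}} = \frac{1}{-5193865 + \sqrt{-1655775}} = \frac{1}{-5193865 + 15 i \sqrt{7359}}$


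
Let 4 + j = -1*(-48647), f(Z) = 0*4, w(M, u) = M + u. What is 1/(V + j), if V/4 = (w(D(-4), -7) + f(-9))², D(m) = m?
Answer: 1/49127 ≈ 2.0355e-5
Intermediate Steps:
f(Z) = 0
j = 48643 (j = -4 - 1*(-48647) = -4 + 48647 = 48643)
V = 484 (V = 4*((-4 - 7) + 0)² = 4*(-11 + 0)² = 4*(-11)² = 4*121 = 484)
1/(V + j) = 1/(484 + 48643) = 1/49127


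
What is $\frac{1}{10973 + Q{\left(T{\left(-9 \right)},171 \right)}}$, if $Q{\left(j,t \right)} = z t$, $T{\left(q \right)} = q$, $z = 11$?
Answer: $\frac{1}{12854} \approx 7.7797 \cdot 10^{-5}$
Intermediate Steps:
$Q{\left(j,t \right)} = 11 t$
$\frac{1}{10973 + Q{\left(T{\left(-9 \right)},171 \right)}} = \frac{1}{10973 + 11 \cdot 171} = \frac{1}{10973 + 1881} = \frac{1}{12854}$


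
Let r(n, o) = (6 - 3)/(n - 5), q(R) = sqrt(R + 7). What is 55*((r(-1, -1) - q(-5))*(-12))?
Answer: 330 + 660*sqrt(2) ≈ 1263.4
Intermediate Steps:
q(R) = sqrt(7 + R)
r(n, o) = 3/(-5 + n)
55*((r(-1, -1) - q(-5))*(-12)) = 55*((3/(-5 - 1) - sqrt(7 - 5))*(-12)) = 55*((3/(-6) - sqrt(2))*(-12)) = 55*((3*(-1/6) - sqrt(2))*(-12)) = 55*((-1/2 - sqrt(2))*(-12)) = 55*(6 + 12*sqrt(2)) = 330 + 660*sqrt(2)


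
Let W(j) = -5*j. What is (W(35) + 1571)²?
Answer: 1948816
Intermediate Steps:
(W(35) + 1571)² = (-5*35 + 1571)² = (-175 + 1571)² = 1396² = 1948816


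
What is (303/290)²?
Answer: 91809/84100 ≈ 1.0917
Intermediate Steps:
(303/290)² = 91809/84100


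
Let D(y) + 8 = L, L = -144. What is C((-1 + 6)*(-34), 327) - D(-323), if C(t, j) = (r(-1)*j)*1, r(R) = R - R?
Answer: 152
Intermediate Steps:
D(y) = -152 (D(y) = -8 - 144 = -152)
r(R) = 0
C(t, j) = 0 (C(t, j) = (0*j)*1 = 0*1 = 0)
C((-1 + 6)*(-34), 327) - D(-323) = 0 - 1*(-152) = 0 + 152 = 152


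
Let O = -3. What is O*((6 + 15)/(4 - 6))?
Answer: 63/2 ≈ 31.500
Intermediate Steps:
O*((6 + 15)/(4 - 6)) = -3*(6 + 15)/(4 - 6) = -63/(-2) = -63*(-1)/2 = -3*(-21/2) = 63/2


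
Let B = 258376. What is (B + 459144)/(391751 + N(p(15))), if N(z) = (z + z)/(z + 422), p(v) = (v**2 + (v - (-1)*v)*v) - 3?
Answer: 392483440/214288469 ≈ 1.8316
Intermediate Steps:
p(v) = -3 + 3*v**2 (p(v) = (v**2 + (v + v)*v) - 3 = (v**2 + (2*v)*v) - 3 = (v**2 + 2*v**2) - 3 = 3*v**2 - 3 = -3 + 3*v**2)
N(z) = 2*z/(422 + z) (N(z) = (2*z)/(422 + z) = 2*z/(422 + z))
(B + 459144)/(391751 + N(p(15))) = (258376 + 459144)/(391751 + 2*(-3 + 3*15**2)/(422 + (-3 + 3*15**2))) = 717520/(391751 + 2*(-3 + 3*225)/(422 + (-3 + 3*225))) = 717520/(391751 + 2*(-3 + 675)/(422 + (-3 + 675))) = 717520/(391751 + 2*672/(422 + 672)) = 717520/(391751 + 2*672/1094) = 717520/(391751 + 2*672*(1/1094)) = 717520/(391751 + 672/547) = 717520/(214288469/547) = 717520*(547/214288469) = 392483440/214288469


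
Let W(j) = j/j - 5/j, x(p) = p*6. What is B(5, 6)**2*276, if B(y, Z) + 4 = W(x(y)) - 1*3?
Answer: 31487/3 ≈ 10496.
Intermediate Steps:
x(p) = 6*p
W(j) = 1 - 5/j
B(y, Z) = -7 + (-5 + 6*y)/(6*y) (B(y, Z) = -4 + ((-5 + 6*y)/((6*y)) - 1*3) = -4 + ((1/(6*y))*(-5 + 6*y) - 3) = -4 + ((-5 + 6*y)/(6*y) - 3) = -4 + (-3 + (-5 + 6*y)/(6*y)) = -7 + (-5 + 6*y)/(6*y))
B(5, 6)**2*276 = (-6 - 5/6/5)**2*276 = (-6 - 5/6*1/5)**2*276 = (-6 - 1/6)**2*276 = (-37/6)**2*276 = (1369/36)*276 = 31487/3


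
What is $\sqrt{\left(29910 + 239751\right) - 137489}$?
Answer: $2 \sqrt{33043} \approx 363.55$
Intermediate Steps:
$\sqrt{\left(29910 + 239751\right) - 137489} = \sqrt{269661 - 137489} = \sqrt{132172} = 2 \sqrt{33043}$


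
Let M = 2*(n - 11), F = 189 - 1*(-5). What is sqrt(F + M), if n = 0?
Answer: 2*sqrt(43) ≈ 13.115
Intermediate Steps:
F = 194 (F = 189 + 5 = 194)
M = -22 (M = 2*(0 - 11) = 2*(-11) = -22)
sqrt(F + M) = sqrt(194 - 22) = sqrt(172) = 2*sqrt(43)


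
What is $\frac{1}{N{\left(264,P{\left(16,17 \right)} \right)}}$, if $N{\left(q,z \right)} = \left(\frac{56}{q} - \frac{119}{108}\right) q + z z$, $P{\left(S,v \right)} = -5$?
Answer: $- \frac{9}{1889} \approx -0.0047644$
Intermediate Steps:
$N{\left(q,z \right)} = z^{2} + q \left(- \frac{119}{108} + \frac{56}{q}\right)$ ($N{\left(q,z \right)} = \left(\frac{56}{q} - \frac{119}{108}\right) q + z^{2} = \left(- \frac{119}{108} + \frac{56}{q}\right) q + z^{2} = q \left(- \frac{119}{108} + \frac{56}{q}\right) + z^{2} = z^{2} + q \left(- \frac{119}{108} + \frac{56}{q}\right)$)
$\frac{1}{N{\left(264,P{\left(16,17 \right)} \right)}} = \frac{1}{56 + \left(-5\right)^{2} - \frac{2618}{9}} = \frac{1}{56 + 25 - \frac{2618}{9}} = \frac{1}{- \frac{1889}{9}} = - \frac{9}{1889}$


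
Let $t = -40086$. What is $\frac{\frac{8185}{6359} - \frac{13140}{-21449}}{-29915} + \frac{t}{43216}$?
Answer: $- \frac{16357138693616099}{17633131578222824} \approx -0.92764$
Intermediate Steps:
$\frac{\frac{8185}{6359} - \frac{13140}{-21449}}{-29915} + \frac{t}{43216} = \frac{\frac{8185}{6359} - \frac{13140}{-21449}}{-29915} - \frac{40086}{43216} = \left(8185 \cdot \frac{1}{6359} - - \frac{13140}{21449}\right) \left(- \frac{1}{29915}\right) - \frac{20043}{21608} = \left(\frac{8185}{6359} + \frac{13140}{21449}\right) \left(- \frac{1}{29915}\right) - \frac{20043}{21608} = \frac{259117325}{136394191} \left(- \frac{1}{29915}\right) - \frac{20043}{21608} = - \frac{51823465}{816046444753} - \frac{20043}{21608} = - \frac{16357138693616099}{17633131578222824}$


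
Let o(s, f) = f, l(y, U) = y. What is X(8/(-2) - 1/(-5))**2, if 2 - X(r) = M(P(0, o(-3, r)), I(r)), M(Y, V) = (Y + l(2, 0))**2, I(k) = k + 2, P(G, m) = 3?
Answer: 529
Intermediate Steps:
I(k) = 2 + k
M(Y, V) = (2 + Y)**2 (M(Y, V) = (Y + 2)**2 = (2 + Y)**2)
X(r) = -23 (X(r) = 2 - (2 + 3)**2 = 2 - 1*5**2 = 2 - 1*25 = 2 - 25 = -23)
X(8/(-2) - 1/(-5))**2 = (-23)**2 = 529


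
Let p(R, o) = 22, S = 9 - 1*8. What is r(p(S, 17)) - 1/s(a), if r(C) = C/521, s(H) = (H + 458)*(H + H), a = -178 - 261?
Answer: 367525/8691322 ≈ 0.042286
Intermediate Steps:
S = 1 (S = 9 - 8 = 1)
a = -439
s(H) = 2*H*(458 + H) (s(H) = (458 + H)*(2*H) = 2*H*(458 + H))
r(C) = C/521 (r(C) = C*(1/521) = C/521)
r(p(S, 17)) - 1/s(a) = (1/521)*22 - 1/(2*(-439)*(458 - 439)) = 22/521 - 1/(2*(-439)*19) = 22/521 - 1/(-16682) = 22/521 - 1*(-1/16682) = 22/521 + 1/16682 = 367525/8691322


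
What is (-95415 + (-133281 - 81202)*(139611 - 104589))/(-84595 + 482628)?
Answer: -7511719041/398033 ≈ -18872.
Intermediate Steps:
(-95415 + (-133281 - 81202)*(139611 - 104589))/(-84595 + 482628) = (-95415 - 214483*35022)/398033 = (-95415 - 7511623626)*(1/398033) = -7511719041*1/398033 = -7511719041/398033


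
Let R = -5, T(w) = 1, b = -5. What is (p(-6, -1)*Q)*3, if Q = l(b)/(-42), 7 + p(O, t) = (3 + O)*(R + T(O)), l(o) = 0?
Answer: 0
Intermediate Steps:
p(O, t) = -19 - 4*O (p(O, t) = -7 + (3 + O)*(-5 + 1) = -7 + (3 + O)*(-4) = -7 + (-12 - 4*O) = -19 - 4*O)
Q = 0 (Q = 0/(-42) = 0*(-1/42) = 0)
(p(-6, -1)*Q)*3 = ((-19 - 4*(-6))*0)*3 = ((-19 + 24)*0)*3 = (5*0)*3 = 0*3 = 0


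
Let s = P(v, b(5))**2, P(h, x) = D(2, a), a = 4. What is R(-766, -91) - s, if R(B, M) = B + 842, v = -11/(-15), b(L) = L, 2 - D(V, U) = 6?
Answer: 60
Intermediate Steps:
D(V, U) = -4 (D(V, U) = 2 - 1*6 = 2 - 6 = -4)
v = 11/15 (v = -11*(-1/15) = 11/15 ≈ 0.73333)
P(h, x) = -4
R(B, M) = 842 + B
s = 16 (s = (-4)**2 = 16)
R(-766, -91) - s = (842 - 766) - 1*16 = 76 - 16 = 60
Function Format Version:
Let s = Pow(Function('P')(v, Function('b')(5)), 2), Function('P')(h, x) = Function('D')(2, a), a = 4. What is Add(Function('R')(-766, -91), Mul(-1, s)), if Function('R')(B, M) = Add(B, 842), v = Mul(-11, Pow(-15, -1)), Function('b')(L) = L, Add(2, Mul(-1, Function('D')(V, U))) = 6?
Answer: 60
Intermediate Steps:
Function('D')(V, U) = -4 (Function('D')(V, U) = Add(2, Mul(-1, 6)) = Add(2, -6) = -4)
v = Rational(11, 15) (v = Mul(-11, Rational(-1, 15)) = Rational(11, 15) ≈ 0.73333)
Function('P')(h, x) = -4
Function('R')(B, M) = Add(842, B)
s = 16 (s = Pow(-4, 2) = 16)
Add(Function('R')(-766, -91), Mul(-1, s)) = Add(Add(842, -766), Mul(-1, 16)) = Add(76, -16) = 60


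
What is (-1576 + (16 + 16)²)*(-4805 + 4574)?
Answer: 127512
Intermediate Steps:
(-1576 + (16 + 16)²)*(-4805 + 4574) = (-1576 + 32²)*(-231) = (-1576 + 1024)*(-231) = -552*(-231) = 127512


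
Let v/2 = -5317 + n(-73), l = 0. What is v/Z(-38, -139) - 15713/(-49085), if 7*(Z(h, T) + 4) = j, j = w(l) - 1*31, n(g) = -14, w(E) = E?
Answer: 3664336957/2896015 ≈ 1265.3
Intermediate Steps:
j = -31 (j = 0 - 1*31 = 0 - 31 = -31)
Z(h, T) = -59/7 (Z(h, T) = -4 + (⅐)*(-31) = -4 - 31/7 = -59/7)
v = -10662 (v = 2*(-5317 - 14) = 2*(-5331) = -10662)
v/Z(-38, -139) - 15713/(-49085) = -10662/(-59/7) - 15713/(-49085) = -10662*(-7/59) - 15713*(-1/49085) = 74634/59 + 15713/49085 = 3664336957/2896015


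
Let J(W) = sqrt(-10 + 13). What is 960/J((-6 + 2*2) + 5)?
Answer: 320*sqrt(3) ≈ 554.26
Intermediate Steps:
J(W) = sqrt(3)
960/J((-6 + 2*2) + 5) = 960/(sqrt(3)) = 960*(sqrt(3)/3) = 320*sqrt(3)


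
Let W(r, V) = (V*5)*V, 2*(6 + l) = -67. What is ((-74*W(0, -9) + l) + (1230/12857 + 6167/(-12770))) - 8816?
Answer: -3187292601607/82091945 ≈ -38826.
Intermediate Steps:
l = -79/2 (l = -6 + (½)*(-67) = -6 - 67/2 = -79/2 ≈ -39.500)
W(r, V) = 5*V² (W(r, V) = (5*V)*V = 5*V²)
((-74*W(0, -9) + l) + (1230/12857 + 6167/(-12770))) - 8816 = ((-370*(-9)² - 79/2) + (1230/12857 + 6167/(-12770))) - 8816 = ((-370*81 - 79/2) + (1230*(1/12857) + 6167*(-1/12770))) - 8816 = ((-74*405 - 79/2) + (1230/12857 - 6167/12770)) - 8816 = ((-29970 - 79/2) - 63582019/164183890) - 8816 = (-60019/2 - 63582019/164183890) - 8816 = -2463570014487/82091945 - 8816 = -3187292601607/82091945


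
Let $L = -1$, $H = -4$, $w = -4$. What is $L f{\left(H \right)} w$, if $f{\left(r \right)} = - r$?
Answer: $16$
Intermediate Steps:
$L f{\left(H \right)} w = - \left(-1\right) \left(-4\right) \left(-4\right) = \left(-1\right) 4 \left(-4\right) = \left(-4\right) \left(-4\right) = 16$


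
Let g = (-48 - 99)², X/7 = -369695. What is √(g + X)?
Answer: 4*I*√160391 ≈ 1602.0*I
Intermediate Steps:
X = -2587865 (X = 7*(-369695) = -2587865)
g = 21609 (g = (-147)² = 21609)
√(g + X) = √(21609 - 2587865) = √(-2566256) = 4*I*√160391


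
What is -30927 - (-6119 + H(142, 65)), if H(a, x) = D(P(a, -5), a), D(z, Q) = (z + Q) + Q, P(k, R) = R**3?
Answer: -24967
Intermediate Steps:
D(z, Q) = z + 2*Q (D(z, Q) = (Q + z) + Q = z + 2*Q)
H(a, x) = -125 + 2*a (H(a, x) = (-5)**3 + 2*a = -125 + 2*a)
-30927 - (-6119 + H(142, 65)) = -30927 - (-6119 + (-125 + 2*142)) = -30927 - (-6119 + (-125 + 284)) = -30927 - (-6119 + 159) = -30927 - 1*(-5960) = -30927 + 5960 = -24967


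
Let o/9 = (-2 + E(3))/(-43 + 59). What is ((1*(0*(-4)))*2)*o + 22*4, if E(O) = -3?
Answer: 88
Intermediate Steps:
o = -45/16 (o = 9*((-2 - 3)/(-43 + 59)) = 9*(-5/16) = -45/16 ≈ -2.8125)
((1*(0*(-4)))*2)*o + 22*4 = ((1*(0*(-4)))*2)*(-45/16) + 22*4 = ((1*0)*2)*(-45/16) + 88 = (0*2)*(-45/16) + 88 = 0*(-45/16) + 88 = 0 + 88 = 88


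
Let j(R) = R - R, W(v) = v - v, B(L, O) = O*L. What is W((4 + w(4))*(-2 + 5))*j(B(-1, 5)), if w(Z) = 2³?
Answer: 0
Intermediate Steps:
B(L, O) = L*O
w(Z) = 8
W(v) = 0
j(R) = 0
W((4 + w(4))*(-2 + 5))*j(B(-1, 5)) = 0*0 = 0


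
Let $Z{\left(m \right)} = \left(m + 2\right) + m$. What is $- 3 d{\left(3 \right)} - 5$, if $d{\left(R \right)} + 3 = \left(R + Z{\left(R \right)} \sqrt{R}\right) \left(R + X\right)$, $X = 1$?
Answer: $-32 - 96 \sqrt{3} \approx -198.28$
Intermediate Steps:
$Z{\left(m \right)} = 2 + 2 m$ ($Z{\left(m \right)} = \left(2 + m\right) + m = 2 + 2 m$)
$d{\left(R \right)} = -3 + \left(1 + R\right) \left(R + \sqrt{R} \left(2 + 2 R\right)\right)$ ($d{\left(R \right)} = -3 + \left(R + \left(2 + 2 R\right) \sqrt{R}\right) \left(R + 1\right) = -3 + \left(R + \sqrt{R} \left(2 + 2 R\right)\right) \left(1 + R\right) = -3 + \left(1 + R\right) \left(R + \sqrt{R} \left(2 + 2 R\right)\right)$)
$- 3 d{\left(3 \right)} - 5 = - 3 \left(-3 + 3 + 3^{2} + 2 \sqrt{3} \left(1 + 3\right) + 2 \cdot 3^{\frac{3}{2}} \left(1 + 3\right)\right) - 5 = - 3 \left(-3 + 3 + 9 + 2 \sqrt{3} \cdot 4 + 2 \cdot 3 \sqrt{3} \cdot 4\right) - 5 = - 3 \left(-3 + 3 + 9 + 8 \sqrt{3} + 24 \sqrt{3}\right) - 5 = - 3 \left(9 + 32 \sqrt{3}\right) - 5 = \left(-27 - 96 \sqrt{3}\right) - 5 = -32 - 96 \sqrt{3}$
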